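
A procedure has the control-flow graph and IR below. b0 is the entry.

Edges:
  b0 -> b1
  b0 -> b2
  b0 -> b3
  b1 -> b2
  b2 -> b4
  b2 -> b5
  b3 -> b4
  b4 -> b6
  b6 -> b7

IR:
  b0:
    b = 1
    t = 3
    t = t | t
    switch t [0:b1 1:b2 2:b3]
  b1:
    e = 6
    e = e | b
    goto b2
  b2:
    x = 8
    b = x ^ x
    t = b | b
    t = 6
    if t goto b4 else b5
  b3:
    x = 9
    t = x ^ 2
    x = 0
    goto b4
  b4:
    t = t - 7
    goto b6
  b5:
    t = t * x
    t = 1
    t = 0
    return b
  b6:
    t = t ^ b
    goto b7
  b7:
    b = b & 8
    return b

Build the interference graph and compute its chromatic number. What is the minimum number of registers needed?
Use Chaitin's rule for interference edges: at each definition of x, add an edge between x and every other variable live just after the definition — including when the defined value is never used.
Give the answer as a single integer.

Per-block:
  b0: def={b,t} ue=∅
  b1: def={e} ue={b}
  b2: def={b,t,x} ue=∅
  b3: def={t,x} ue=∅
  b4: def={t} ue={t}
  b5: def={t} ue={b,t,x}
  b6: def={t} ue={b,t}
  b7: def={b} ue={b}

Live sets:
  b0: in=∅ out={b}
  b1: in={b} out=∅
  b2: in=∅ out={b,t,x}
  b3: in={b} out={b,t}
  b4: in={b,t} out={b,t}
  b5: in={b,t,x} out=∅
  b6: in={b,t} out={b}
  b7: in={b} out=∅

Interference:
  b — {e,t,x}
  e — {b}
  t — {b,x}
  x — {b,t}

Registers:
  {b,t,x} pairwise interfere (3-clique) ⇒ χ ≥ 3
  3-colouring: r0={b}  r1={e,t}  r2={x}
  χ = 3

Answer: 3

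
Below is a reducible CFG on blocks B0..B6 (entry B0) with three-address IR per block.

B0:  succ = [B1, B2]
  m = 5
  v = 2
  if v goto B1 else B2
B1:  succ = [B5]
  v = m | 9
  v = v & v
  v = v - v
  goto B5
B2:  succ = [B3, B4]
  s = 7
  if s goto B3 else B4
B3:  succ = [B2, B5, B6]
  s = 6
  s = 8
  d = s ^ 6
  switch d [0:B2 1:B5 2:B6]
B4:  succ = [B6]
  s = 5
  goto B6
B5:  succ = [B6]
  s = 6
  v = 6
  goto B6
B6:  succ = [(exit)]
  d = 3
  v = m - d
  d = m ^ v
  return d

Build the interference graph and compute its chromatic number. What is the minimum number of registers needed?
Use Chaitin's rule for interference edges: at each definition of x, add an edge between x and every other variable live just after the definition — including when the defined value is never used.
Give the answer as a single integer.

Answer: 2

Analysis:
def/use:
  B0: {m,v} / ∅
  B1: {v} / {m}
  B2: {s} / ∅
  B3: {d,s} / ∅
  B4: {s} / ∅
  B5: {s,v} / ∅
  B6: {d,v} / {m}

Liveness:
  B0 li=∅ lo={m}
  B1 li={m} lo={m}
  B2 li={m} lo={m}
  B3 li={m} lo={m}
  B4 li={m} lo={m}
  B5 li={m} lo={m}
  B6 li={m} lo=∅

Interference:
  d↔{m}
  m↔{d,s,v}
  s↔{m}
  v↔{m}

Chromatic number:
  clique {d,m} ⇒ need ≥ 2
  assign d→c1 m→c0 s→c1 v→c1 — no edge inside a register ⇒ χ ≤ 2
  χ = 2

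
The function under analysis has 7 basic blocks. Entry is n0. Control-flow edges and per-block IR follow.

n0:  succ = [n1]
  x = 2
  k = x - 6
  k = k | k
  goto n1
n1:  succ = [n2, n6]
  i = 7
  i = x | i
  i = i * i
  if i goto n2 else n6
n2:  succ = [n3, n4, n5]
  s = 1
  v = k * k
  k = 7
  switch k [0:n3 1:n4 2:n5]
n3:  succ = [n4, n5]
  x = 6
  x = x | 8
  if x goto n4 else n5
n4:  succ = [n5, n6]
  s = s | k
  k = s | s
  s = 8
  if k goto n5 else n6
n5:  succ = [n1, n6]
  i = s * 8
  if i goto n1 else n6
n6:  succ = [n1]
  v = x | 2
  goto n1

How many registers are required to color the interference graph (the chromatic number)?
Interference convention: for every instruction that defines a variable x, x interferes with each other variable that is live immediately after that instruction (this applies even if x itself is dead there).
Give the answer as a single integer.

Answer: 4

Working:
def/use:
  n0: {k,x} / ∅
  n1: {i} / {x}
  n2: {k,s,v} / {k}
  n3: {x} / ∅
  n4: {k,s} / {k,s}
  n5: {i} / {s}
  n6: {v} / {x}

Backward fixpoint:
  live n0: ∅→{k,x}
  live n1: {k,x}→{k,x}
  live n2: {k,x}→{k,s,x}
  live n3: {k,s}→{k,s,x}
  live n4: {k,s,x}→{k,s,x}
  live n5: {k,s,x}→{k,x}
  live n6: {k,x}→{k,x}

Interfere edges:
  i↔{k,x}
  k↔{i,s,v,x}
  s↔{k,v,x}
  v↔{k,s,x}
  x↔{i,k,s,v}

Registers:
  {k,s,v,x} pairwise interfere (4-clique) ⇒ χ ≥ 4
  assign i→c2 k→c0 s→c2 v→c3 x→c1 — no edge inside a register ⇒ χ ≤ 4
  χ = 4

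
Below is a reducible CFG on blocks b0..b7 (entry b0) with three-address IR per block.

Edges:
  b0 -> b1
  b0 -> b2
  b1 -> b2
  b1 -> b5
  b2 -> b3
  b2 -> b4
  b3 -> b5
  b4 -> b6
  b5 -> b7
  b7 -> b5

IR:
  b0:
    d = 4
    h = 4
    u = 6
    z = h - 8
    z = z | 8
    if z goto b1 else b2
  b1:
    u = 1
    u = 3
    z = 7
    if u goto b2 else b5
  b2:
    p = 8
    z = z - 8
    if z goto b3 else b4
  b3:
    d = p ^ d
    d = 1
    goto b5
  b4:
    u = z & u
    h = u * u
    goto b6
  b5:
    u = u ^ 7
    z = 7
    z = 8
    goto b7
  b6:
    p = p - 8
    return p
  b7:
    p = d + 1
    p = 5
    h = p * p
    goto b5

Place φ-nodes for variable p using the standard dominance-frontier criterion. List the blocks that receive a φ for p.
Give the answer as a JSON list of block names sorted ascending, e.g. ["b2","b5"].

idom tree: b1←b0 b2←b0 b3←b2 b4←b2 b5←b0 b6←b4 b7←b5
Join-block Dom:
  b2: preds {b0,b1}: {b0} ∩ {b0,b1} = {b0}; idom=b0
  b5: preds {b1,b3,b7}: {b0,b1} ∩ {b0,b2,b3} ∩ {b0,b5,b7} = {b0}; idom=b0

Frontier:
  join b2 pred b0: · stop@b0
  join b2 pred b1: b1 stop@b0
  join b5 pred b1: b1 stop@b0
  join b5 pred b3: b3→b2 stop@b0
  join b5 pred b7: b7→b5 stop@b0
  b0 → ∅
  b1 → {b2,b5}
  b2 → {b5}
  b3 → {b5}
  b4 → ∅
  b5 → {b5}
  b6 → ∅
  b7 → {b5}

φ for p: defs {b2,b6,b7}
  DF⁺ = {b5}

Answer: ["b5"]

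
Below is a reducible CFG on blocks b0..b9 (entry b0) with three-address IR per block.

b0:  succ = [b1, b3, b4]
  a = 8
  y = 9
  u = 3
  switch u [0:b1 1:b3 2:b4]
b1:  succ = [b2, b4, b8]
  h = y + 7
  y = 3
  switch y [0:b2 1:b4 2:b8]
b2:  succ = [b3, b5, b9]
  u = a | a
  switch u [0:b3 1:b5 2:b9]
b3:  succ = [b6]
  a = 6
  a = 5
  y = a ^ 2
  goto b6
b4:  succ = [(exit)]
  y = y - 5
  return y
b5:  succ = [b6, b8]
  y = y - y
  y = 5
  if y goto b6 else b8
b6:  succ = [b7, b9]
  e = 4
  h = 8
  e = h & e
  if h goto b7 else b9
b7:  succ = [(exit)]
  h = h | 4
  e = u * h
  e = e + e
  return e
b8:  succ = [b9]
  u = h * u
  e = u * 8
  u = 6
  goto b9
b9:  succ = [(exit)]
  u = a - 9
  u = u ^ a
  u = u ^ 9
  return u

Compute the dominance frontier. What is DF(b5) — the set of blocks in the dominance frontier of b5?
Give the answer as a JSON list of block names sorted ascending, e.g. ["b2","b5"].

idom tree: b1←b0 b2←b1 b3←b0 b4←b0 b5←b2 b6←b0 b7←b6 b8←b1 b9←b0
Dom∩ at merges:
  b3: preds {b0,b2}: {b0} ∩ {b0,b1,b2} = {b0}; idom=b0
  b4: preds {b0,b1}: {b0} ∩ {b0,b1} = {b0}; idom=b0
  b6: preds {b3,b5}: {b0,b3} ∩ {b0,b1,b2,b5} = {b0}; idom=b0
  b8: preds {b1,b5}: {b0,b1} ∩ {b0,b1,b2,b5} = {b0,b1}; idom=b1
  b9: preds {b2,b6,b8}: {b0,b1,b2} ∩ {b0,b6} ∩ {b0,b1,b8} = {b0}; idom=b0

DF derivation:
  b3←b0: walk · to b0
  b3←b2: walk b2→b1 to b0
  b4←b0: walk · to b0
  b4←b1: walk b1 to b0
  b6←b3: walk b3 to b0
  b6←b5: walk b5→b2→b1 to b0
  b8←b1: walk · to b1
  b8←b5: walk b5→b2 to b1
  b9←b2: walk b2→b1 to b0
  b9←b6: walk b6 to b0
  b9←b8: walk b8→b1 to b0
  DF(b0)=∅
  DF(b1)={b3,b4,b6,b9}
  DF(b2)={b3,b6,b8,b9}
  DF(b3)={b6}
  DF(b4)=∅
  DF(b5)={b6,b8}
  DF(b6)={b9}
  DF(b7)=∅
  DF(b8)={b9}
  DF(b9)=∅

DF(b5) = ["b6", "b8"]

Answer: ["b6", "b8"]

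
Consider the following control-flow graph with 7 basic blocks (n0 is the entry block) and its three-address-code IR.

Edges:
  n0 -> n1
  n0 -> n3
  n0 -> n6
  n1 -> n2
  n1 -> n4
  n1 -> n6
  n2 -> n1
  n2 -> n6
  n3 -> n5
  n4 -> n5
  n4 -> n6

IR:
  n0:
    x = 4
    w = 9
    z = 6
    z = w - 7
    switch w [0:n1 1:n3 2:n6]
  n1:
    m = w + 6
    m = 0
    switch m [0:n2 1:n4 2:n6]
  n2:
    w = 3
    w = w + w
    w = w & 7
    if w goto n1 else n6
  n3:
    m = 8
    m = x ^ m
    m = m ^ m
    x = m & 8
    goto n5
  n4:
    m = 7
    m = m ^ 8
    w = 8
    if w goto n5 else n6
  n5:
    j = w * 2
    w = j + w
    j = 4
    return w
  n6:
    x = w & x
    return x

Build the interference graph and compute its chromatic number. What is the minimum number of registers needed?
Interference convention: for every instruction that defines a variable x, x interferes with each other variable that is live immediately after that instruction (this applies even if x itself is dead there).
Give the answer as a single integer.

Answer: 3

Derivation:
def/use:
  n0: {w,x,z} / ∅
  n1: {m} / {w}
  n2: {w} / ∅
  n3: {m,x} / {x}
  n4: {m,w} / ∅
  n5: {j,w} / {w}
  n6: {x} / {w,x}

Liveness:
  live n0: ∅→{w,x}
  live n1: {w,x}→{w,x}
  live n2: {x}→{w,x}
  live n3: {w,x}→{w}
  live n4: {x}→{w,x}
  live n5: {w}→∅
  live n6: {w,x}→∅

Conflict graph:
  j — {w}
  m — {w,x}
  w — {j,m,x,z}
  x — {m,w,z}
  z — {w,x}

Chromatic number:
  {m,w,x} pairwise interfere (3-clique) ⇒ χ ≥ 3
  assign j→c1 m→c2 w→c0 x→c1 z→c2 — no edge inside a register ⇒ χ ≤ 3
  χ = 3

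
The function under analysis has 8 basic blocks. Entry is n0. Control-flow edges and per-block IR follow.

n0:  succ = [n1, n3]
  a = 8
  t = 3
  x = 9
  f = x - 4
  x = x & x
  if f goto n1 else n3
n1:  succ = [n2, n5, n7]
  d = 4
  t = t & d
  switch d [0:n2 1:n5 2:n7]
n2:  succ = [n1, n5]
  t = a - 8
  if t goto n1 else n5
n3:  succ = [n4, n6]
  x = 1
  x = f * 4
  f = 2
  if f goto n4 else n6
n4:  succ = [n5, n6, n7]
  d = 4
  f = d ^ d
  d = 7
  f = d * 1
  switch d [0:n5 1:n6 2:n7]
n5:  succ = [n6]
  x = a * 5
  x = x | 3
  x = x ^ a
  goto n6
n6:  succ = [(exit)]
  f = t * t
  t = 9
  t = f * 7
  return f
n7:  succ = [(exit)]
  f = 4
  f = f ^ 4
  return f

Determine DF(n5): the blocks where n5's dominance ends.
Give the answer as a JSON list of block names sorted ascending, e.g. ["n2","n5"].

Answer: ["n6"]

Working:
idom tree: n1←n0 n2←n1 n3←n0 n4←n3 n5←n0 n6←n0 n7←n0
Join-block Dom:
  n1: preds {n0,n2}: {n0} ∩ {n0,n1,n2} = {n0}; idom=n0
  n5: preds {n1,n2,n4}: {n0,n1} ∩ {n0,n1,n2} ∩ {n0,n3,n4} = {n0}; idom=n0
  n6: preds {n3,n4,n5}: {n0,n3} ∩ {n0,n3,n4} ∩ {n0,n5} = {n0}; idom=n0
  n7: preds {n1,n4}: {n0,n1} ∩ {n0,n3,n4} = {n0}; idom=n0

DF derivation:
  n1←n0: walk · to n0
  n1←n2: walk n2→n1 to n0
  n5←n1: walk n1 to n0
  n5←n2: walk n2→n1 to n0
  n5←n4: walk n4→n3 to n0
  n6←n3: walk n3 to n0
  n6←n4: walk n4→n3 to n0
  n6←n5: walk n5 to n0
  n7←n1: walk n1 to n0
  n7←n4: walk n4→n3 to n0
  n0 → ∅
  n1 → {n1,n5,n7}
  n2 → {n1,n5}
  n3 → {n5,n6,n7}
  n4 → {n5,n6,n7}
  n5 → {n6}
  n6 → ∅
  n7 → ∅

DF(n5) = ["n6"]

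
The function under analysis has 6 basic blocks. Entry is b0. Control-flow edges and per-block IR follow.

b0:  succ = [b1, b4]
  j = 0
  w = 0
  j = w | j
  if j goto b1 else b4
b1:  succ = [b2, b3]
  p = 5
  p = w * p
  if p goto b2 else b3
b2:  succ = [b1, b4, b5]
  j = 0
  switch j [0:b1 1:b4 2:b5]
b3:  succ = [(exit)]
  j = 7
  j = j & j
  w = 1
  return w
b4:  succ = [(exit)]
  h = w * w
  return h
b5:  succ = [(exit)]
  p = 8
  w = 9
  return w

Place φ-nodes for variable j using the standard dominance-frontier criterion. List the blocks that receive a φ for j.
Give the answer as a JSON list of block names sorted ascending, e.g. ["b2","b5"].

idom tree: b1←b0 b2←b1 b3←b1 b4←b0 b5←b2
Dom∩ at merges:
  b1: preds {b0,b2}: {b0} ∩ {b0,b1,b2} = {b0}; idom=b0
  b4: preds {b0,b2}: {b0} ∩ {b0,b1,b2} = {b0}; idom=b0

DF walk-up:
  b1←b0: walk · to b0
  b1←b2: walk b2→b1 to b0
  b4←b0: walk · to b0
  b4←b2: walk b2→b1 to b0
  b0: DF=∅
  b1: DF={b1,b4}
  b2: DF={b1,b4}
  b3: DF=∅
  b4: DF=∅
  b5: DF=∅

φ for j: defs {b0,b2,b3}
  DF⁺ = {b1,b4}

Answer: ["b1", "b4"]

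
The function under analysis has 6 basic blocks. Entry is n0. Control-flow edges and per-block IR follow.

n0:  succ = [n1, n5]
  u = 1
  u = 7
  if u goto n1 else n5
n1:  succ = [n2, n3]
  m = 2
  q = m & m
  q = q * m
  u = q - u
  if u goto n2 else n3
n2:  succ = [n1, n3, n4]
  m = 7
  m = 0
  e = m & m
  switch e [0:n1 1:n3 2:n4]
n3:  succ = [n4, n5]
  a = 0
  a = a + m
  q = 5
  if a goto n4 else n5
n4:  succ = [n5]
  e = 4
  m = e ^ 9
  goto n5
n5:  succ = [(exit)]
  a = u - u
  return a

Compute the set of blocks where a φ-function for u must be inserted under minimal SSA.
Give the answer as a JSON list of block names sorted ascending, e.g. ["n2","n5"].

Answer: ["n1", "n5"]

Analysis:
idom tree: n1←n0 n2←n1 n3←n1 n4←n1 n5←n0
Join-block Dom:
  n1: preds {n0,n2}: {n0} ∩ {n0,n1,n2} = {n0}; idom=n0
  n3: preds {n1,n2}: {n0,n1} ∩ {n0,n1,n2} = {n0,n1}; idom=n1
  n4: preds {n2,n3}: {n0,n1,n2} ∩ {n0,n1,n3} = {n0,n1}; idom=n1
  n5: preds {n0,n3,n4}: {n0} ∩ {n0,n1,n3} ∩ {n0,n1,n4} = {n0}; idom=n0

DF derivation:
  n1←n0: walk · to n0
  n1←n2: walk n2→n1 to n0
  n3←n1: walk · to n1
  n3←n2: walk n2 to n1
  n4←n2: walk n2 to n1
  n4←n3: walk n3 to n1
  n5←n0: walk · to n0
  n5←n3: walk n3→n1 to n0
  n5←n4: walk n4→n1 to n0
  n0 → ∅
  n1 → {n1,n5}
  n2 → {n1,n3,n4}
  n3 → {n4,n5}
  n4 → {n5}
  n5 → ∅

φ for u: defs {n0,n1}
  DF⁺ = {n1,n5}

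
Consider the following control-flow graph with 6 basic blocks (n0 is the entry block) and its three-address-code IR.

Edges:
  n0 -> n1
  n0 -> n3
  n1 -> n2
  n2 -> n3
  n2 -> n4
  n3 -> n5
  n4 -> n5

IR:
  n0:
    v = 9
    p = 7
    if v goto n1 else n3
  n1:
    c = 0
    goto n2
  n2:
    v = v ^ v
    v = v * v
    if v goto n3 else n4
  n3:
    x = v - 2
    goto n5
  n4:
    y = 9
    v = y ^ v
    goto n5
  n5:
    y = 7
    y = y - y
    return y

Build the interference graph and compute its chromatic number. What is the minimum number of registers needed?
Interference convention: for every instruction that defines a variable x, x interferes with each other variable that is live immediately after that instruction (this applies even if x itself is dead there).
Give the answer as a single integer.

Block summaries:
  n0: def={p,v} ue=∅
  n1: def={c} ue=∅
  n2: def={v} ue={v}
  n3: def={x} ue={v}
  n4: def={v,y} ue={v}
  n5: def={y} ue=∅

Backward fixpoint:
  n0: in=∅ out={v}
  n1: in={v} out={v}
  n2: in={v} out={v}
  n3: in={v} out=∅
  n4: in={v} out=∅
  n5: in=∅ out=∅

Interference:
  c: {v}
  p: {v}
  v: {c,p,y}
  x: ∅
  y: {v}

Registers:
  lower bound: {c,v} mutually conflict ⇒ χ ≥ 2
  2-colouring: R0={v,x}  R1={c,p,y}
  χ = 2

Answer: 2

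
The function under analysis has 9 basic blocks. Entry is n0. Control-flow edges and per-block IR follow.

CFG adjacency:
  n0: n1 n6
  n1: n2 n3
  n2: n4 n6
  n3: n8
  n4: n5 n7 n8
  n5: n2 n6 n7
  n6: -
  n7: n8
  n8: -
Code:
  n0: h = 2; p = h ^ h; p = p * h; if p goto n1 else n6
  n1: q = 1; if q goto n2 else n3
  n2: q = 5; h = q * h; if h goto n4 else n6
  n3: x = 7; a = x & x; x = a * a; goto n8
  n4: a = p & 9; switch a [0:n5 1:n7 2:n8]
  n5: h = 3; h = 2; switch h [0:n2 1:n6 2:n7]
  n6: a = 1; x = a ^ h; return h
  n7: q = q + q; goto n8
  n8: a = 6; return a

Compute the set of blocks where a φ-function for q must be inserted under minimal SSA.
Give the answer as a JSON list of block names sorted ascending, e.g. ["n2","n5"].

idom tree: n1←n0 n2←n1 n3←n1 n4←n2 n5←n4 n6←n0 n7←n4 n8←n1
Dom at joins:
  n2: preds {n1,n5}: {n0,n1} ∩ {n0,n1,n2,n4,n5} = {n0,n1}; idom=n1
  n6: preds {n0,n2,n5}: {n0} ∩ {n0,n1,n2} ∩ {n0,n1,n2,n4,n5} = {n0}; idom=n0
  n7: preds {n4,n5}: {n0,n1,n2,n4} ∩ {n0,n1,n2,n4,n5} = {n0,n1,n2,n4}; idom=n4
  n8: preds {n3,n4,n7}: {n0,n1,n3} ∩ {n0,n1,n2,n4} ∩ {n0,n1,n2,n4,n7} = {n0,n1}; idom=n1

Frontier:
  join n2 pred n1: · stop@n1
  join n2 pred n5: n5→n4→n2 stop@n1
  join n6 pred n0: · stop@n0
  join n6 pred n2: n2→n1 stop@n0
  join n6 pred n5: n5→n4→n2→n1 stop@n0
  join n7 pred n4: · stop@n4
  join n7 pred n5: n5 stop@n4
  join n8 pred n3: n3 stop@n1
  join n8 pred n4: n4→n2 stop@n1
  join n8 pred n7: n7→n4→n2 stop@n1
  n0: DF=∅
  n1: DF={n6}
  n2: DF={n2,n6,n8}
  n3: DF={n8}
  n4: DF={n2,n6,n8}
  n5: DF={n2,n6,n7}
  n6: DF=∅
  n7: DF={n8}
  n8: DF=∅

φ for q: defs {n1,n2,n7}
  DF⁺ = {n2,n6,n8}

Answer: ["n2", "n6", "n8"]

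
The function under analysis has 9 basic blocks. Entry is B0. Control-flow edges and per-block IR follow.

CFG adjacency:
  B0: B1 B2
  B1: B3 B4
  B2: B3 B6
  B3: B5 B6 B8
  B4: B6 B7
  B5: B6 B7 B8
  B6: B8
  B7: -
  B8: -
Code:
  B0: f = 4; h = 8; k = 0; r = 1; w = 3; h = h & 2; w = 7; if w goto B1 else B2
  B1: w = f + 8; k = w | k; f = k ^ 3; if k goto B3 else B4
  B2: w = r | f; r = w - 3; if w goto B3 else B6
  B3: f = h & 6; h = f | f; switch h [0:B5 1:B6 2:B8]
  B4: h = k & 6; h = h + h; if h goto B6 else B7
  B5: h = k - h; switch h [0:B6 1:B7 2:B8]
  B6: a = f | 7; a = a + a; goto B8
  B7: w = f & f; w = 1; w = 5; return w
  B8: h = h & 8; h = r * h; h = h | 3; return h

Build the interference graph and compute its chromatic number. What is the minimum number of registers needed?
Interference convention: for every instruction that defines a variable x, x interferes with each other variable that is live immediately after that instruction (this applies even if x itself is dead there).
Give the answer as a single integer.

Per-block:
  B0: def={f,h,k,r,w} ue=∅
  B1: def={f,k,w} ue={f,k}
  B2: def={r,w} ue={f,r}
  B3: def={f,h} ue={h}
  B4: def={h} ue={k}
  B5: def={h} ue={h,k}
  B6: def={a} ue={f}
  B7: def={w} ue={f}
  B8: def={h} ue={h,r}

Liveness:
  B0 li=∅ lo={f,h,k,r}
  B1 li={f,h,k,r} lo={f,h,k,r}
  B2 li={f,h,k,r} lo={f,h,k,r}
  B3 li={h,k,r} lo={f,h,k,r}
  B4 li={f,k,r} lo={f,h,r}
  B5 li={f,h,k,r} lo={f,h,r}
  B6 li={f,h,r} lo={h,r}
  B7 li={f} lo=∅
  B8 li={h,r} lo=∅

Interfere edges:
  a: {h,r}
  f: {h,k,r,w}
  h: {a,f,k,r,w}
  k: {f,h,r,w}
  r: {a,f,h,k,w}
  w: {f,h,k,r}

Registers:
  lower bound: {f,h,k,r,w} mutually conflict ⇒ χ ≥ 5
  assign a→c2 f→c2 h→c0 k→c3 r→c1 w→c4 — no edge inside a register ⇒ χ ≤ 5
  χ = 5

Answer: 5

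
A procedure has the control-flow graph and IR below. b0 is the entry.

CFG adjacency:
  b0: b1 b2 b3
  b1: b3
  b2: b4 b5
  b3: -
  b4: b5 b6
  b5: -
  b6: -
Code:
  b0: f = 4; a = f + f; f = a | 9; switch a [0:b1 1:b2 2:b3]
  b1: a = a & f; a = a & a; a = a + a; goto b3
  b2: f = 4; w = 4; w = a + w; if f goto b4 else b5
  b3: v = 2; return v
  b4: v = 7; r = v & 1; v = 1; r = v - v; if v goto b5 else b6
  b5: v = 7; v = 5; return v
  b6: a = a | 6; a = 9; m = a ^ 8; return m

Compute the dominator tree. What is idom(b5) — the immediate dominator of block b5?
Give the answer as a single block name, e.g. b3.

Answer: b2

Analysis:
idom tree: b1←b0 b2←b0 b3←b0 b4←b2 b5←b2 b6←b4
Dom∩ at merges:
  b3: preds {b0,b1}: {b0} ∩ {b0,b1} = {b0}; idom=b0
  b5: preds {b2,b4}: {b0,b2} ∩ {b0,b2,b4} = {b0,b2}; idom=b2

idom(b5) = b2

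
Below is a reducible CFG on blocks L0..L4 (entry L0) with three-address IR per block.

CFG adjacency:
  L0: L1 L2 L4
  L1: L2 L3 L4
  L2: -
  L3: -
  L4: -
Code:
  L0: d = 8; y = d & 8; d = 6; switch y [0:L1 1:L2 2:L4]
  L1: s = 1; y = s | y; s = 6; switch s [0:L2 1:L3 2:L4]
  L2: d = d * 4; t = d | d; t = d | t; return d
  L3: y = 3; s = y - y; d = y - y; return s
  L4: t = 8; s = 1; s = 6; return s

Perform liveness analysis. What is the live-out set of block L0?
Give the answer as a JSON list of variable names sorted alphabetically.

Answer: ["d", "y"]

Derivation:
Block summaries:
  L0: def={d,y} ue=∅
  L1: def={s,y} ue={y}
  L2: def={d,t} ue={d}
  L3: def={d,s,y} ue=∅
  L4: def={s,t} ue=∅

Live sets:
  L0: in=∅ out={d,y}
  L1: in={d,y} out={d}
  L2: in={d} out=∅
  L3: in=∅ out=∅
  L4: in=∅ out=∅

live-out(L0) = ["d", "y"]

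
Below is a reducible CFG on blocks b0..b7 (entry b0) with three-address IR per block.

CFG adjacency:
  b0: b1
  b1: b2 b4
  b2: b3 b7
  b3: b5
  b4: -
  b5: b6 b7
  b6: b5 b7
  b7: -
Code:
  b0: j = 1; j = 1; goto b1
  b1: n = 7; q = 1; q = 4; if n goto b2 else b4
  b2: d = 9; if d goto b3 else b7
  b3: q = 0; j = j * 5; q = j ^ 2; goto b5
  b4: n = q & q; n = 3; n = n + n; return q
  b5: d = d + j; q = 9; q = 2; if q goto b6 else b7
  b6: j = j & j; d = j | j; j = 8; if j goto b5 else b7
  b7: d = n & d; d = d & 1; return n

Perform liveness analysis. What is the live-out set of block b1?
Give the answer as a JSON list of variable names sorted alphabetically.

def/use:
  b0: {j} / ∅
  b1: {n,q} / ∅
  b2: {d} / ∅
  b3: {j,q} / {j}
  b4: {n} / {q}
  b5: {d,q} / {d,j}
  b6: {d,j} / {j}
  b7: {d} / {d,n}

Backward fixpoint:
  live b0: ∅→{j}
  live b1: {j}→{j,n,q}
  live b2: {j,n}→{d,j,n}
  live b3: {d,j,n}→{d,j,n}
  live b4: {q}→∅
  live b5: {d,j,n}→{d,j,n}
  live b6: {j,n}→{d,j,n}
  live b7: {d,n}→∅

live-out(b1) = ["j", "n", "q"]

Answer: ["j", "n", "q"]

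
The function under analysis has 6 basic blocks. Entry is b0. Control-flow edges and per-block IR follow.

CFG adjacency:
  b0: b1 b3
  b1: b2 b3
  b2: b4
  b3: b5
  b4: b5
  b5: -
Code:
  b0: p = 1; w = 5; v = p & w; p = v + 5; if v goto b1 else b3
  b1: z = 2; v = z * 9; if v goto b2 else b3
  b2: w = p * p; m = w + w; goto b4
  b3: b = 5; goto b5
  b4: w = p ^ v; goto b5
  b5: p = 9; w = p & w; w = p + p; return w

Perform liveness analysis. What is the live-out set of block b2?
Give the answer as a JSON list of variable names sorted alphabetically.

Per-block:
  b0 def {p,v,w} use ∅
  b1 def {v,z} use ∅
  b2 def {m,w} use {p}
  b3 def {b} use ∅
  b4 def {w} use {p,v}
  b5 def {p,w} use {w}

Backward fixpoint:
  b0: in=∅ out={p,w}
  b1: in={p,w} out={p,v,w}
  b2: in={p,v} out={p,v}
  b3: in={w} out={w}
  b4: in={p,v} out={w}
  b5: in={w} out=∅

live-out(b2) = ["p", "v"]

Answer: ["p", "v"]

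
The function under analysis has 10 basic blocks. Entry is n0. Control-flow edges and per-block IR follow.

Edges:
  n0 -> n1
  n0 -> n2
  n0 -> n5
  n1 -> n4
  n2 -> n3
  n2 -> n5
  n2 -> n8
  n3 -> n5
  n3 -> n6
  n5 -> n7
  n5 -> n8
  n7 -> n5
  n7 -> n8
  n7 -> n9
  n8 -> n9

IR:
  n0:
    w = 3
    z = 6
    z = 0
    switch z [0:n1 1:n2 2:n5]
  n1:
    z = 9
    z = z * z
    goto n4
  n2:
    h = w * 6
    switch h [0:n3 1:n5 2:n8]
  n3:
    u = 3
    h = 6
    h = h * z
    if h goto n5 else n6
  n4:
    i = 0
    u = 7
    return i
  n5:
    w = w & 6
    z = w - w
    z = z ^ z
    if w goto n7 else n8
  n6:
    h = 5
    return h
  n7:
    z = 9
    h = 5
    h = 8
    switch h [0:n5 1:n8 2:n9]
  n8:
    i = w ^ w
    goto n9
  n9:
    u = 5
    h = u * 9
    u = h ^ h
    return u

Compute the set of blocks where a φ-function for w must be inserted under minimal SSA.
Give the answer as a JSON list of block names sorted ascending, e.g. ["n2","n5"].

Answer: ["n5", "n8", "n9"]

Derivation:
idom tree: n1←n0 n2←n0 n3←n2 n4←n1 n5←n0 n6←n3 n7←n5 n8←n0 n9←n0
Join-block Dom:
  n5: preds {n0,n2,n3,n7}: {n0} ∩ {n0,n2} ∩ {n0,n2,n3} ∩ {n0,n5,n7} = {n0}; idom=n0
  n8: preds {n2,n5,n7}: {n0,n2} ∩ {n0,n5} ∩ {n0,n5,n7} = {n0}; idom=n0
  n9: preds {n7,n8}: {n0,n5,n7} ∩ {n0,n8} = {n0}; idom=n0

Frontier:
  join n5 pred n0: · stop@n0
  join n5 pred n2: n2 stop@n0
  join n5 pred n3: n3→n2 stop@n0
  join n5 pred n7: n7→n5 stop@n0
  join n8 pred n2: n2 stop@n0
  join n8 pred n5: n5 stop@n0
  join n8 pred n7: n7→n5 stop@n0
  join n9 pred n7: n7→n5 stop@n0
  join n9 pred n8: n8 stop@n0
  DF(n0)=∅
  DF(n1)=∅
  DF(n2)={n5,n8}
  DF(n3)={n5}
  DF(n4)=∅
  DF(n5)={n5,n8,n9}
  DF(n6)=∅
  DF(n7)={n5,n8,n9}
  DF(n8)={n9}
  DF(n9)=∅

φ for w: defs {n0,n5}
  DF⁺ = {n5,n8,n9}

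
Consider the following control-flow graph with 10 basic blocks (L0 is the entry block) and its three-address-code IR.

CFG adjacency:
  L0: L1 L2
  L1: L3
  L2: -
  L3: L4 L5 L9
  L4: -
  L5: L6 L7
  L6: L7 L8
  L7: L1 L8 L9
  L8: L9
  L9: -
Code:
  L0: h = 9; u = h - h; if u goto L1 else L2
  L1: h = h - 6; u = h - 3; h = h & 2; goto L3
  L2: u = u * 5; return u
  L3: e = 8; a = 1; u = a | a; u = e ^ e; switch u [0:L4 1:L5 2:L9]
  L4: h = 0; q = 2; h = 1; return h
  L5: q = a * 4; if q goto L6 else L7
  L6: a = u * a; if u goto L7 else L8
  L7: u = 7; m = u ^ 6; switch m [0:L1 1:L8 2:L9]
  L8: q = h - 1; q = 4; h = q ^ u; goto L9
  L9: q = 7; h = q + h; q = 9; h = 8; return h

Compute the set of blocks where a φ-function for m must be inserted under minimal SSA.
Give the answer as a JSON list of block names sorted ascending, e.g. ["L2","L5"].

Answer: ["L1", "L8", "L9"]

Analysis:
idom tree: L1←L0 L2←L0 L3←L1 L4←L3 L5←L3 L6←L5 L7←L5 L8←L5 L9←L3
Dom∩ at merges:
  L1: preds {L0,L7}: {L0} ∩ {L0,L1,L3,L5,L7} = {L0}; idom=L0
  L7: preds {L5,L6}: {L0,L1,L3,L5} ∩ {L0,L1,L3,L5,L6} = {L0,L1,L3,L5}; idom=L5
  L8: preds {L6,L7}: {L0,L1,L3,L5,L6} ∩ {L0,L1,L3,L5,L7} = {L0,L1,L3,L5}; idom=L5
  L9: preds {L3,L7,L8}: {L0,L1,L3} ∩ {L0,L1,L3,L5,L7} ∩ {L0,L1,L3,L5,L8} = {L0,L1,L3}; idom=L3

DF derivation:
  join L1 pred L0: · stop@L0
  join L1 pred L7: L7→L5→L3→L1 stop@L0
  join L7 pred L5: · stop@L5
  join L7 pred L6: L6 stop@L5
  join L8 pred L6: L6 stop@L5
  join L8 pred L7: L7 stop@L5
  join L9 pred L3: · stop@L3
  join L9 pred L7: L7→L5 stop@L3
  join L9 pred L8: L8→L5 stop@L3
  L0: DF=∅
  L1: DF={L1}
  L2: DF=∅
  L3: DF={L1}
  L4: DF=∅
  L5: DF={L1,L9}
  L6: DF={L7,L8}
  L7: DF={L1,L8,L9}
  L8: DF={L9}
  L9: DF=∅

φ for m: defs {L7}
  DF⁺ = {L1,L8,L9}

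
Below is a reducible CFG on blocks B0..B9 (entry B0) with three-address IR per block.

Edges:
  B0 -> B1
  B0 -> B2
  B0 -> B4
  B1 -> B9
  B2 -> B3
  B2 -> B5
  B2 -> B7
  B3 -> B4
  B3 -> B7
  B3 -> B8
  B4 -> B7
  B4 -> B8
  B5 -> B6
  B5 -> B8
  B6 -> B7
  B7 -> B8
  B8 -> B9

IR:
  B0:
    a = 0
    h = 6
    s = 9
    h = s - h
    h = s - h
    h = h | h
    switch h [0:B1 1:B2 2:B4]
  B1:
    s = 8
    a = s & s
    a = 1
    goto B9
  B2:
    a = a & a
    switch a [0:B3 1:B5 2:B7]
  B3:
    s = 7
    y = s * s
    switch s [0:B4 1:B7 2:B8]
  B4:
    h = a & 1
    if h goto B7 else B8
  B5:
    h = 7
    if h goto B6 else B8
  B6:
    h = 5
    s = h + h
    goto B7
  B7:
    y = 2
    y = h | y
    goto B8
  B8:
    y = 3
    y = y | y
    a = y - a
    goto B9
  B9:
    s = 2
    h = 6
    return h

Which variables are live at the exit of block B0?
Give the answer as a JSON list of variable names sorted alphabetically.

Block summaries:
  B0 def {a,h,s} use ∅
  B1 def {a,s} use ∅
  B2 def {a} use {a}
  B3 def {s,y} use ∅
  B4 def {h} use {a}
  B5 def {h} use ∅
  B6 def {h,s} use ∅
  B7 def {y} use {h}
  B8 def {a,y} use {a}
  B9 def {h,s} use ∅

Backward fixpoint:
  B0 li=∅ lo={a,h}
  B1 li=∅ lo=∅
  B2 li={a,h} lo={a,h}
  B3 li={a,h} lo={a,h}
  B4 li={a} lo={a,h}
  B5 li={a} lo={a}
  B6 li={a} lo={a,h}
  B7 li={a,h} lo={a}
  B8 li={a} lo=∅
  B9 li=∅ lo=∅

live-out(B0) = ["a", "h"]

Answer: ["a", "h"]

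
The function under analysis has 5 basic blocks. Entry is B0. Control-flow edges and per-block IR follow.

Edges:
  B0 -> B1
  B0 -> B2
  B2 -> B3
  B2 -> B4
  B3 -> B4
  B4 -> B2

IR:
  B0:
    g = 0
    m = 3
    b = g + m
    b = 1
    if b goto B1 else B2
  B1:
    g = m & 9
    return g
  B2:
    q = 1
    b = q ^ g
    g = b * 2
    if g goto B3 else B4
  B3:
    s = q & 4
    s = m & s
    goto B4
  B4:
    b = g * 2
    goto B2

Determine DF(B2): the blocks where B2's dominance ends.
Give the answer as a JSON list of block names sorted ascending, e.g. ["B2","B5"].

idom tree: B1←B0 B2←B0 B3←B2 B4←B2
Join-block Dom:
  B2: preds {B0,B4}: {B0} ∩ {B0,B2,B4} = {B0}; idom=B0
  B4: preds {B2,B3}: {B0,B2} ∩ {B0,B2,B3} = {B0,B2}; idom=B2

Frontier:
  join B2 pred B0: · stop@B0
  join B2 pred B4: B4→B2 stop@B0
  join B4 pred B2: · stop@B2
  join B4 pred B3: B3 stop@B2
  B0: DF=∅
  B1: DF=∅
  B2: DF={B2}
  B3: DF={B4}
  B4: DF={B2}

DF(B2) = ["B2"]

Answer: ["B2"]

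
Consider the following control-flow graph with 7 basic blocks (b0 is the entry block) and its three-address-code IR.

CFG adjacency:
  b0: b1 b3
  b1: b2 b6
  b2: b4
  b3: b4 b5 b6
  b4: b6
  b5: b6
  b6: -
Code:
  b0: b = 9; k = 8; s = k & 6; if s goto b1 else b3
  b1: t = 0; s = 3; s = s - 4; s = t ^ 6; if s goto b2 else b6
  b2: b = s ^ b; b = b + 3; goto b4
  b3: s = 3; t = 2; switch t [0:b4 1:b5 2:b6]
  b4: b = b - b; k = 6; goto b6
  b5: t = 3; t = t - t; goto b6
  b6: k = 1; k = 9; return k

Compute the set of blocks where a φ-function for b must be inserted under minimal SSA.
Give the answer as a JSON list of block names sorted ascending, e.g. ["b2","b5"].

idom tree: b1←b0 b2←b1 b3←b0 b4←b0 b5←b3 b6←b0
Dom at joins:
  b4: preds {b2,b3}: {b0,b1,b2} ∩ {b0,b3} = {b0}; idom=b0
  b6: preds {b1,b3,b4,b5}: {b0,b1} ∩ {b0,b3} ∩ {b0,b4} ∩ {b0,b3,b5} = {b0}; idom=b0

DF derivation:
  join b4 pred b2: b2→b1 stop@b0
  join b4 pred b3: b3 stop@b0
  join b6 pred b1: b1 stop@b0
  join b6 pred b3: b3 stop@b0
  join b6 pred b4: b4 stop@b0
  join b6 pred b5: b5→b3 stop@b0
  b0 → ∅
  b1 → {b4,b6}
  b2 → {b4}
  b3 → {b4,b6}
  b4 → {b6}
  b5 → {b6}
  b6 → ∅

φ for b: defs {b0,b2,b4}
  DF⁺ = {b4,b6}

Answer: ["b4", "b6"]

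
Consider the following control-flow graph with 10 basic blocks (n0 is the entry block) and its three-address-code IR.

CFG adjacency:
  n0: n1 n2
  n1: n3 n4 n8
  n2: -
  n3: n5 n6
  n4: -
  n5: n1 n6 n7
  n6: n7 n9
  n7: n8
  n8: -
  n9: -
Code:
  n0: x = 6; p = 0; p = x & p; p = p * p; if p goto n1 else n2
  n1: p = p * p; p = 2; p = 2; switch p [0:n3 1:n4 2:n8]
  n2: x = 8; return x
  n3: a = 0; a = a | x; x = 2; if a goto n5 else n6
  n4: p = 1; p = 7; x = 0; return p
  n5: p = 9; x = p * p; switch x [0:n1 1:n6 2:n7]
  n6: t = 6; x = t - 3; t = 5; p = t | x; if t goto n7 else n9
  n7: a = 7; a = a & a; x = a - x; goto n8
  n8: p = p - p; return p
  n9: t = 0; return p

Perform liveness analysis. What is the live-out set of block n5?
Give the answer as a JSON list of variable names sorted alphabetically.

Answer: ["p", "x"]

Derivation:
Block summaries:
  n0 def {p,x} use ∅
  n1 def {p} use {p}
  n2 def {x} use ∅
  n3 def {a,x} use {x}
  n4 def {p,x} use ∅
  n5 def {p,x} use ∅
  n6 def {p,t,x} use ∅
  n7 def {a,x} use {x}
  n8 def {p} use {p}
  n9 def {t} use {p}

Backward fixpoint:
  n0 li=∅ lo={p,x}
  n1 li={p,x} lo={p,x}
  n2 li=∅ lo=∅
  n3 li={x} lo=∅
  n4 li=∅ lo=∅
  n5 li=∅ lo={p,x}
  n6 li=∅ lo={p,x}
  n7 li={p,x} lo={p}
  n8 li={p} lo=∅
  n9 li={p} lo=∅

live-out(n5) = ["p", "x"]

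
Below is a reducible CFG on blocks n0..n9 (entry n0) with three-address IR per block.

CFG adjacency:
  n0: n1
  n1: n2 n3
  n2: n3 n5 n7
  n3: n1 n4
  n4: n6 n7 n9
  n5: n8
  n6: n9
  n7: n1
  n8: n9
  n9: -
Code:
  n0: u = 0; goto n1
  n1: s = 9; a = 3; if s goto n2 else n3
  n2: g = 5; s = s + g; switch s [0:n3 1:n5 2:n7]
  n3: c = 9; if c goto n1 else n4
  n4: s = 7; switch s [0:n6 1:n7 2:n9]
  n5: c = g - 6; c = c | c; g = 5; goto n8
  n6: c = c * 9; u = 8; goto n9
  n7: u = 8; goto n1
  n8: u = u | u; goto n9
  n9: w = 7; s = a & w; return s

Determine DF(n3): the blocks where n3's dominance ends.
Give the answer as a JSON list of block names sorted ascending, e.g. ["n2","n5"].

Answer: ["n1", "n7", "n9"]

Analysis:
idom tree: n1←n0 n2←n1 n3←n1 n4←n3 n5←n2 n6←n4 n7←n1 n8←n5 n9←n1
Dom∩ at merges:
  n1: preds {n0,n3,n7}: {n0} ∩ {n0,n1,n3} ∩ {n0,n1,n7} = {n0}; idom=n0
  n3: preds {n1,n2}: {n0,n1} ∩ {n0,n1,n2} = {n0,n1}; idom=n1
  n7: preds {n2,n4}: {n0,n1,n2} ∩ {n0,n1,n3,n4} = {n0,n1}; idom=n1
  n9: preds {n4,n6,n8}: {n0,n1,n3,n4} ∩ {n0,n1,n3,n4,n6} ∩ {n0,n1,n2,n5,n8} = {n0,n1}; idom=n1

DF derivation:
  n1←n0: walk · to n0
  n1←n3: walk n3→n1 to n0
  n1←n7: walk n7→n1 to n0
  n3←n1: walk · to n1
  n3←n2: walk n2 to n1
  n7←n2: walk n2 to n1
  n7←n4: walk n4→n3 to n1
  n9←n4: walk n4→n3 to n1
  n9←n6: walk n6→n4→n3 to n1
  n9←n8: walk n8→n5→n2 to n1
  DF(n0)=∅
  DF(n1)={n1}
  DF(n2)={n3,n7,n9}
  DF(n3)={n1,n7,n9}
  DF(n4)={n7,n9}
  DF(n5)={n9}
  DF(n6)={n9}
  DF(n7)={n1}
  DF(n8)={n9}
  DF(n9)=∅

DF(n3) = ["n1", "n7", "n9"]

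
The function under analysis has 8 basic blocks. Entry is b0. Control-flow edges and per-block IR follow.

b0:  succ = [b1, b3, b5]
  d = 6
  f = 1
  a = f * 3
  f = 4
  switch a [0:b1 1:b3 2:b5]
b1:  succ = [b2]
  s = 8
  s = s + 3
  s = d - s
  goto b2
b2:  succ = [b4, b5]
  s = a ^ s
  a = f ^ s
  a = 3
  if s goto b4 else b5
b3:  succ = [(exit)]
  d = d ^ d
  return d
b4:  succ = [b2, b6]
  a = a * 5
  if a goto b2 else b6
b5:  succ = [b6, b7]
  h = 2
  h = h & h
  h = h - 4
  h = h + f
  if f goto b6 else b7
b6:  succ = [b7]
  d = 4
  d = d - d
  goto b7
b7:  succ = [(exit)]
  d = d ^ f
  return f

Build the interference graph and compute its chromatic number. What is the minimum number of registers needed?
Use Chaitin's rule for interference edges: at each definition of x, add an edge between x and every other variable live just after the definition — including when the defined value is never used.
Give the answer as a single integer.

Answer: 4

Working:
Per-block:
  b0 def {a,d,f} use ∅
  b1 def {s} use {d}
  b2 def {a,s} use {a,f,s}
  b3 def {d} use {d}
  b4 def {a} use {a}
  b5 def {h} use {f}
  b6 def {d} use ∅
  b7 def {d} use {d,f}

Live sets:
  b0 li=∅ lo={a,d,f}
  b1 li={a,d,f} lo={a,d,f,s}
  b2 li={a,d,f,s} lo={a,d,f,s}
  b3 li={d} lo=∅
  b4 li={a,d,f,s} lo={a,d,f,s}
  b5 li={d,f} lo={d,f}
  b6 li={f} lo={d,f}
  b7 li={d,f} lo=∅

Conflict graph:
  a↔{d,f,s}
  d↔{a,f,h,s}
  f↔{a,d,h,s}
  h↔{d,f}
  s↔{a,d,f}

Registers:
  lower bound: {a,d,f,s} mutually conflict ⇒ χ ≥ 4
  4-colouring: c0={d}  c1={f}  c2={a,h}  c3={s}
  χ = 4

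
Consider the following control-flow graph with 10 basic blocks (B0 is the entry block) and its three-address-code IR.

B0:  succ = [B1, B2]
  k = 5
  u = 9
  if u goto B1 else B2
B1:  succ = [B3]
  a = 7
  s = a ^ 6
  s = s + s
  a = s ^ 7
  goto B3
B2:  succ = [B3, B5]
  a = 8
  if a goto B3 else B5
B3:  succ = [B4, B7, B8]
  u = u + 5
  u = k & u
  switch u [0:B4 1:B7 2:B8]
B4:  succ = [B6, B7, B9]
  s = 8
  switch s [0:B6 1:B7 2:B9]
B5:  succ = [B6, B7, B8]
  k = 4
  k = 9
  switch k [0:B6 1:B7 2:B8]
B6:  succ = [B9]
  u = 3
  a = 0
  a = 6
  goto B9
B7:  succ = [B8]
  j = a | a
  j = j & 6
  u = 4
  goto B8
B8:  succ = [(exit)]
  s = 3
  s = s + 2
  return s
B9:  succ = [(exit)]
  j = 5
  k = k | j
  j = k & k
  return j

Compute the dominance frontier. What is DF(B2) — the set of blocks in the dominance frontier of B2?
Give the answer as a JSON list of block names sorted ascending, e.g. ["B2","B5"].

idom tree: B1←B0 B2←B0 B3←B0 B4←B3 B5←B2 B6←B0 B7←B0 B8←B0 B9←B0
Join-block Dom:
  B3: preds {B1,B2}: {B0,B1} ∩ {B0,B2} = {B0}; idom=B0
  B6: preds {B4,B5}: {B0,B3,B4} ∩ {B0,B2,B5} = {B0}; idom=B0
  B7: preds {B3,B4,B5}: {B0,B3} ∩ {B0,B3,B4} ∩ {B0,B2,B5} = {B0}; idom=B0
  B8: preds {B3,B5,B7}: {B0,B3} ∩ {B0,B2,B5} ∩ {B0,B7} = {B0}; idom=B0
  B9: preds {B4,B6}: {B0,B3,B4} ∩ {B0,B6} = {B0}; idom=B0

DF walk-up:
  B3←B1: walk B1 to B0
  B3←B2: walk B2 to B0
  B6←B4: walk B4→B3 to B0
  B6←B5: walk B5→B2 to B0
  B7←B3: walk B3 to B0
  B7←B4: walk B4→B3 to B0
  B7←B5: walk B5→B2 to B0
  B8←B3: walk B3 to B0
  B8←B5: walk B5→B2 to B0
  B8←B7: walk B7 to B0
  B9←B4: walk B4→B3 to B0
  B9←B6: walk B6 to B0
  DF(B0)=∅
  DF(B1)={B3}
  DF(B2)={B3,B6,B7,B8}
  DF(B3)={B6,B7,B8,B9}
  DF(B4)={B6,B7,B9}
  DF(B5)={B6,B7,B8}
  DF(B6)={B9}
  DF(B7)={B8}
  DF(B8)=∅
  DF(B9)=∅

DF(B2) = ["B3", "B6", "B7", "B8"]

Answer: ["B3", "B6", "B7", "B8"]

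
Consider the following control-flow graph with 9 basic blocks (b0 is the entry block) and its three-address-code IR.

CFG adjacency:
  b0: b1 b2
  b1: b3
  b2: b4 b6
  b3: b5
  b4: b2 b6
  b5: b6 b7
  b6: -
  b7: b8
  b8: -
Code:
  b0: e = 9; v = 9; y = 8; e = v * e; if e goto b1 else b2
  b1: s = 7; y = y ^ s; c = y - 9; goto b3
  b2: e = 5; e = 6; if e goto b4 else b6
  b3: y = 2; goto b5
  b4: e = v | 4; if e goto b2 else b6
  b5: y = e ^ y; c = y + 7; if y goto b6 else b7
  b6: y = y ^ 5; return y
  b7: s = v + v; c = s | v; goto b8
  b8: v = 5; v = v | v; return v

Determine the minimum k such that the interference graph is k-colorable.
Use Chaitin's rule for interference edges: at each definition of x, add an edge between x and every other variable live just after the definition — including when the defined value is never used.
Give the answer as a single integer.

Block summaries:
  b0: {e,v,y} / ∅
  b1: {c,s,y} / {y}
  b2: {e} / ∅
  b3: {y} / ∅
  b4: {e} / {v}
  b5: {c,y} / {e,y}
  b6: {y} / {y}
  b7: {c,s} / {v}
  b8: {v} / ∅

Live sets:
  b0: in=∅ out={e,v,y}
  b1: in={e,v,y} out={e,v}
  b2: in={v,y} out={v,y}
  b3: in={e,v} out={e,v,y}
  b4: in={v,y} out={v,y}
  b5: in={e,v,y} out={v,y}
  b6: in={y} out=∅
  b7: in={v} out=∅
  b8: in=∅ out=∅

Interference:
  c: {e,v,y}
  e: {c,s,v,y}
  s: {e,v,y}
  v: {c,e,s,y}
  y: {c,e,s,v}

Chromatic number:
  clique {c,e,v,y} ⇒ need ≥ 4
  assign c→c3 e→c0 s→c3 v→c1 y→c2 — no edge inside a register ⇒ χ ≤ 4
  χ = 4

Answer: 4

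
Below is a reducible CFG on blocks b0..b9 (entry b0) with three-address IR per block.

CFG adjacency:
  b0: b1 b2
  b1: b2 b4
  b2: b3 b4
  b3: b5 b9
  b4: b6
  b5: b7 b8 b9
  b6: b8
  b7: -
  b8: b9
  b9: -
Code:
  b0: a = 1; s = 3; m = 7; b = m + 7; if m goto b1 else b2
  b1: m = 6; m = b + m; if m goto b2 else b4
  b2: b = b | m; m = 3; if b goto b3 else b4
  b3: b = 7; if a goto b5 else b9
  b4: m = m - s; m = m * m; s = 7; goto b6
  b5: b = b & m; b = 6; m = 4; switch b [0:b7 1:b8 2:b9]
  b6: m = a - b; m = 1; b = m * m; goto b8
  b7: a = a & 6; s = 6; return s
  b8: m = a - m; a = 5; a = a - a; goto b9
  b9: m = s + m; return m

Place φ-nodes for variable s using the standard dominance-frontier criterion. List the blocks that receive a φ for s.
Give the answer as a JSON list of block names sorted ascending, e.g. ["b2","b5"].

idom tree: b1←b0 b2←b0 b3←b2 b4←b0 b5←b3 b6←b4 b7←b5 b8←b0 b9←b0
Dom∩ at merges:
  b2: preds {b0,b1}: {b0} ∩ {b0,b1} = {b0}; idom=b0
  b4: preds {b1,b2}: {b0,b1} ∩ {b0,b2} = {b0}; idom=b0
  b8: preds {b5,b6}: {b0,b2,b3,b5} ∩ {b0,b4,b6} = {b0}; idom=b0
  b9: preds {b3,b5,b8}: {b0,b2,b3} ∩ {b0,b2,b3,b5} ∩ {b0,b8} = {b0}; idom=b0

DF derivation:
  b2←b0: walk · to b0
  b2←b1: walk b1 to b0
  b4←b1: walk b1 to b0
  b4←b2: walk b2 to b0
  b8←b5: walk b5→b3→b2 to b0
  b8←b6: walk b6→b4 to b0
  b9←b3: walk b3→b2 to b0
  b9←b5: walk b5→b3→b2 to b0
  b9←b8: walk b8 to b0
  b0 → ∅
  b1 → {b2,b4}
  b2 → {b4,b8,b9}
  b3 → {b8,b9}
  b4 → {b8}
  b5 → {b8,b9}
  b6 → {b8}
  b7 → ∅
  b8 → {b9}
  b9 → ∅

φ for s: defs {b0,b4,b7}
  DF⁺ = {b8,b9}

Answer: ["b8", "b9"]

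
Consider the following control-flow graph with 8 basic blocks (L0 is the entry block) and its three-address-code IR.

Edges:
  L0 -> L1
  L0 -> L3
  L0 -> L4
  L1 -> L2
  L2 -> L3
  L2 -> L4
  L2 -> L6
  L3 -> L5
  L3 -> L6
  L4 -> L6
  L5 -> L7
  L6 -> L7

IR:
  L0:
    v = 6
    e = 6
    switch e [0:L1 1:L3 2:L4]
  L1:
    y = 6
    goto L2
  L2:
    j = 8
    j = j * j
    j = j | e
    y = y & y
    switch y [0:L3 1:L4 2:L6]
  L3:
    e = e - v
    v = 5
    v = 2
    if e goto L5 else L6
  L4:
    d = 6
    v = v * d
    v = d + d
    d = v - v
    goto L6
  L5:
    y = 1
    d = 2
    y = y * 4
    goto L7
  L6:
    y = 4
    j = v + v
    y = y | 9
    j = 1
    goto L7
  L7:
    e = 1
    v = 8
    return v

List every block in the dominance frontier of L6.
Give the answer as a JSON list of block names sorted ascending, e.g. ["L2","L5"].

Answer: ["L7"]

Analysis:
idom tree: L1←L0 L2←L1 L3←L0 L4←L0 L5←L3 L6←L0 L7←L0
Join-block Dom:
  L3: preds {L0,L2}: {L0} ∩ {L0,L1,L2} = {L0}; idom=L0
  L4: preds {L0,L2}: {L0} ∩ {L0,L1,L2} = {L0}; idom=L0
  L6: preds {L2,L3,L4}: {L0,L1,L2} ∩ {L0,L3} ∩ {L0,L4} = {L0}; idom=L0
  L7: preds {L5,L6}: {L0,L3,L5} ∩ {L0,L6} = {L0}; idom=L0

DF walk-up:
  join L3 pred L0: · stop@L0
  join L3 pred L2: L2→L1 stop@L0
  join L4 pred L0: · stop@L0
  join L4 pred L2: L2→L1 stop@L0
  join L6 pred L2: L2→L1 stop@L0
  join L6 pred L3: L3 stop@L0
  join L6 pred L4: L4 stop@L0
  join L7 pred L5: L5→L3 stop@L0
  join L7 pred L6: L6 stop@L0
  L0 → ∅
  L1 → {L3,L4,L6}
  L2 → {L3,L4,L6}
  L3 → {L6,L7}
  L4 → {L6}
  L5 → {L7}
  L6 → {L7}
  L7 → ∅

DF(L6) = ["L7"]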